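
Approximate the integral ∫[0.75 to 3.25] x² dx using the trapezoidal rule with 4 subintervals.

f(x) = x²
a = 0.75, b = 3.25, n = 4
h = (b - a)/n = 0.625000

Trapezoidal rule: (h/2)[f(x₀) + 2f(x₁) + 2f(x₂) + ... + f(xₙ)]

x_0 = 0.7500, f(x_0) = 0.562500, coefficient = 1
x_1 = 1.3750, f(x_1) = 1.890625, coefficient = 2
x_2 = 2.0000, f(x_2) = 4.000000, coefficient = 2
x_3 = 2.6250, f(x_3) = 6.890625, coefficient = 2
x_4 = 3.2500, f(x_4) = 10.562500, coefficient = 1

I ≈ (0.625000/2) × 36.687500 = 11.464844
Exact value: 11.302083
Error: 0.162760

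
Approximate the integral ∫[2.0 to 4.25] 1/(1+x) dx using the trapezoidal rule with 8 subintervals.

f(x) = 1/(1+x)
a = 2.0, b = 4.25, n = 8
h = (b - a)/n = 0.281250

Trapezoidal rule: (h/2)[f(x₀) + 2f(x₁) + 2f(x₂) + ... + f(xₙ)]

x_0 = 2.0000, f(x_0) = 0.333333, coefficient = 1
x_1 = 2.2812, f(x_1) = 0.304762, coefficient = 2
x_2 = 2.5625, f(x_2) = 0.280702, coefficient = 2
x_3 = 2.8438, f(x_3) = 0.260163, coefficient = 2
x_4 = 3.1250, f(x_4) = 0.242424, coefficient = 2
x_5 = 3.4062, f(x_5) = 0.226950, coefficient = 2
x_6 = 3.6875, f(x_6) = 0.213333, coefficient = 2
x_7 = 3.9688, f(x_7) = 0.201258, coefficient = 2
x_8 = 4.2500, f(x_8) = 0.190476, coefficient = 1

I ≈ (0.281250/2) × 3.982994 = 0.560108
Exact value: 0.559616
Error: 0.000493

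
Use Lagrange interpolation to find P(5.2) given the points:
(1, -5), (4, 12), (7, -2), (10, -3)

Lagrange interpolation formula:
P(x) = Σ yᵢ × Lᵢ(x)
where Lᵢ(x) = Π_{j≠i} (x - xⱼ)/(xᵢ - xⱼ)

L_0(5.2) = (5.2 - 4)/(1 - 4) × (5.2 - 7)/(1 - 7) × (5.2 - 10)/(1 - 10) = -0.064000
L_1(5.2) = (5.2 - 1)/(4 - 1) × (5.2 - 7)/(4 - 7) × (5.2 - 10)/(4 - 10) = 0.672000
L_2(5.2) = (5.2 - 1)/(7 - 1) × (5.2 - 4)/(7 - 4) × (5.2 - 10)/(7 - 10) = 0.448000
L_3(5.2) = (5.2 - 1)/(10 - 1) × (5.2 - 4)/(10 - 4) × (5.2 - 7)/(10 - 7) = -0.056000

P(5.2) = (-5)×L_0(5.2) + 12×L_1(5.2) + (-2)×L_2(5.2) + (-3)×L_3(5.2)
P(5.2) = 7.656000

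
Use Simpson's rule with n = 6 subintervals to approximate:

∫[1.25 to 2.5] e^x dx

f(x) = e^x
a = 1.25, b = 2.5, n = 6
h = (b - a)/n = 0.208333

Simpson's rule: (h/3)[f(x₀) + 4f(x₁) + 2f(x₂) + ... + f(xₙ)]

x_0 = 1.2500, f(x_0) = 3.490343, coefficient = 1
x_1 = 1.4583, f(x_1) = 4.298789, coefficient = 4
x_2 = 1.6667, f(x_2) = 5.294490, coefficient = 2
x_3 = 1.8750, f(x_3) = 6.520819, coefficient = 4
x_4 = 2.0833, f(x_4) = 8.031195, coefficient = 2
x_5 = 2.2917, f(x_5) = 9.891410, coefficient = 4
x_6 = 2.5000, f(x_6) = 12.182494, coefficient = 1

I ≈ (0.208333/3) × 125.168278 = 8.692242
Exact value: 8.692151
Error: 0.000091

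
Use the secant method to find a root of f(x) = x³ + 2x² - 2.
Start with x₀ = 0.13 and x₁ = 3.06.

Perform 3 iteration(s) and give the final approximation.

f(x) = x³ + 2x² - 2
x₀ = 0.13, x₁ = 3.06

Secant formula: x_{n+1} = x_n - f(x_n)(x_n - x_{n-1})/(f(x_n) - f(x_{n-1}))

Iteration 1:
  f(0.130000) = -1.964003
  f(3.060000) = 45.379816
  x_2 = 3.060000 - 45.379816×(3.060000 - 0.130000)/(45.379816 - (-1.964003))
       = 0.251548
Iteration 2:
  f(3.060000) = 45.379816
  f(0.251548) = -1.857531
  x_3 = 0.251548 - (-1.857531)×(0.251548 - 3.060000)/(-1.857531 - 45.379816)
       = 0.361985
Iteration 3:
  f(0.251548) = -1.857531
  f(0.361985) = -1.690501
  x_4 = 0.361985 - (-1.690501)×(0.361985 - 0.251548)/(-1.690501 - (-1.857531))
       = 1.479722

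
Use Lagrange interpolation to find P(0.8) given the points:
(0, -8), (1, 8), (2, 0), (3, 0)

Lagrange interpolation formula:
P(x) = Σ yᵢ × Lᵢ(x)
where Lᵢ(x) = Π_{j≠i} (x - xⱼ)/(xᵢ - xⱼ)

L_0(0.8) = (0.8 - 1)/(0 - 1) × (0.8 - 2)/(0 - 2) × (0.8 - 3)/(0 - 3) = 0.088000
L_1(0.8) = (0.8 - 0)/(1 - 0) × (0.8 - 2)/(1 - 2) × (0.8 - 3)/(1 - 3) = 1.056000
L_2(0.8) = (0.8 - 0)/(2 - 0) × (0.8 - 1)/(2 - 1) × (0.8 - 3)/(2 - 3) = -0.176000
L_3(0.8) = (0.8 - 0)/(3 - 0) × (0.8 - 1)/(3 - 1) × (0.8 - 2)/(3 - 2) = 0.032000

P(0.8) = (-8)×L_0(0.8) + 8×L_1(0.8) + 0×L_2(0.8) + 0×L_3(0.8)
P(0.8) = 7.744000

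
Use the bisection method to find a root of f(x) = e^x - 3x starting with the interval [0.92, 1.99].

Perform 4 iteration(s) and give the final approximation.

f(x) = e^x - 3x
Initial interval: [0.92, 1.99]

Iteration 1:
  c_1 = (0.920000 + 1.990000)/2 = 1.455000
  f(c_1) = f(1.455000) = -0.080517
  f(a) × f(c) ≥ 0, new interval: [1.455000, 1.990000]
Iteration 2:
  c_2 = (1.455000 + 1.990000)/2 = 1.722500
  f(c_2) = f(1.722500) = 0.431007
  f(a) × f(c) < 0, new interval: [1.455000, 1.722500]
Iteration 3:
  c_3 = (1.455000 + 1.722500)/2 = 1.588750
  f(c_3) = f(1.588750) = 0.131373
  f(a) × f(c) < 0, new interval: [1.455000, 1.588750]
Iteration 4:
  c_4 = (1.455000 + 1.588750)/2 = 1.521875
  f(c_4) = f(1.521875) = 0.015181
  f(a) × f(c) < 0, new interval: [1.455000, 1.521875]

After 4 iteration(s), the approximation is c_4 = 1.521875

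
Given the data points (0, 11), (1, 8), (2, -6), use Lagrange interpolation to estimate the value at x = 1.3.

Lagrange interpolation formula:
P(x) = Σ yᵢ × Lᵢ(x)
where Lᵢ(x) = Π_{j≠i} (x - xⱼ)/(xᵢ - xⱼ)

L_0(1.3) = (1.3 - 1)/(0 - 1) × (1.3 - 2)/(0 - 2) = -0.105000
L_1(1.3) = (1.3 - 0)/(1 - 0) × (1.3 - 2)/(1 - 2) = 0.910000
L_2(1.3) = (1.3 - 0)/(2 - 0) × (1.3 - 1)/(2 - 1) = 0.195000

P(1.3) = 11×L_0(1.3) + 8×L_1(1.3) + (-6)×L_2(1.3)
P(1.3) = 4.955000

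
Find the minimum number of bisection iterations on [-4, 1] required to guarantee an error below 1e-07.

We need (b-a)/2^n ≤ 1e-07
(1 - (-4))/2^n ≤ 1e-07
5/2^n ≤ 1e-07
2^n ≥ 50000000
n ≥ log₂(50000000) = 25.58
n ≥ 26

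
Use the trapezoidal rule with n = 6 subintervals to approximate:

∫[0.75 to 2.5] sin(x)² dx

f(x) = sin(x)²
a = 0.75, b = 2.5, n = 6
h = (b - a)/n = 0.291667

Trapezoidal rule: (h/2)[f(x₀) + 2f(x₁) + 2f(x₂) + ... + f(xₙ)]

x_0 = 0.7500, f(x_0) = 0.464631, coefficient = 1
x_1 = 1.0417, f(x_1) = 0.745195, coefficient = 2
x_2 = 1.3333, f(x_2) = 0.944663, coefficient = 2
x_3 = 1.6250, f(x_3) = 0.997065, coefficient = 2
x_4 = 1.9167, f(x_4) = 0.885068, coefficient = 2
x_5 = 2.2083, f(x_5) = 0.645715, coefficient = 2
x_6 = 2.5000, f(x_6) = 0.358169, coefficient = 1

I ≈ (0.291667/2) × 9.258214 = 1.350156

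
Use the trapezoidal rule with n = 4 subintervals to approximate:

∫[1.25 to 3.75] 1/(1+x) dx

f(x) = 1/(1+x)
a = 1.25, b = 3.75, n = 4
h = (b - a)/n = 0.625000

Trapezoidal rule: (h/2)[f(x₀) + 2f(x₁) + 2f(x₂) + ... + f(xₙ)]

x_0 = 1.2500, f(x_0) = 0.444444, coefficient = 1
x_1 = 1.8750, f(x_1) = 0.347826, coefficient = 2
x_2 = 2.5000, f(x_2) = 0.285714, coefficient = 2
x_3 = 3.1250, f(x_3) = 0.242424, coefficient = 2
x_4 = 3.7500, f(x_4) = 0.210526, coefficient = 1

I ≈ (0.625000/2) × 2.406900 = 0.752156
Exact value: 0.747214
Error: 0.004942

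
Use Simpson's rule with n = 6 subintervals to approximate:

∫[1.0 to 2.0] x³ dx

f(x) = x³
a = 1.0, b = 2.0, n = 6
h = (b - a)/n = 0.166667

Simpson's rule: (h/3)[f(x₀) + 4f(x₁) + 2f(x₂) + ... + f(xₙ)]

x_0 = 1.0000, f(x_0) = 1.000000, coefficient = 1
x_1 = 1.1667, f(x_1) = 1.587963, coefficient = 4
x_2 = 1.3333, f(x_2) = 2.370370, coefficient = 2
x_3 = 1.5000, f(x_3) = 3.375000, coefficient = 4
x_4 = 1.6667, f(x_4) = 4.629630, coefficient = 2
x_5 = 1.8333, f(x_5) = 6.162037, coefficient = 4
x_6 = 2.0000, f(x_6) = 8.000000, coefficient = 1

I ≈ (0.166667/3) × 67.500000 = 3.750000
Exact value: 3.750000
Error: 0.000000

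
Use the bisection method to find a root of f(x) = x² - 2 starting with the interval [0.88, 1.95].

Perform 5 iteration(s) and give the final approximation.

f(x) = x² - 2
Initial interval: [0.88, 1.95]

Iteration 1:
  c_1 = (0.880000 + 1.950000)/2 = 1.415000
  f(c_1) = f(1.415000) = 0.002225
  f(a) × f(c) < 0, new interval: [0.880000, 1.415000]
Iteration 2:
  c_2 = (0.880000 + 1.415000)/2 = 1.147500
  f(c_2) = f(1.147500) = -0.683244
  f(a) × f(c) ≥ 0, new interval: [1.147500, 1.415000]
Iteration 3:
  c_3 = (1.147500 + 1.415000)/2 = 1.281250
  f(c_3) = f(1.281250) = -0.358398
  f(a) × f(c) ≥ 0, new interval: [1.281250, 1.415000]
Iteration 4:
  c_4 = (1.281250 + 1.415000)/2 = 1.348125
  f(c_4) = f(1.348125) = -0.182559
  f(a) × f(c) ≥ 0, new interval: [1.348125, 1.415000]
Iteration 5:
  c_5 = (1.348125 + 1.415000)/2 = 1.381563
  f(c_5) = f(1.381563) = -0.091285
  f(a) × f(c) ≥ 0, new interval: [1.381563, 1.415000]

After 5 iteration(s), the approximation is c_5 = 1.381563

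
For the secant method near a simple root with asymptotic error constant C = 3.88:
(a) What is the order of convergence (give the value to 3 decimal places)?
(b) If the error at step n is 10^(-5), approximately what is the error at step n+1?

(a) Secant method has superlinear convergence with order φ = (1+√5)/2 ≈ 1.618.
    This means |e_{n+1}| ≈ C|e_n|^1.618.

(b) With |e_n| = 10^(-5) and C = 3.88:
    |e_{n+1}| ≈ 3.88 × (10^(-5))^1.618 = 3.88 × 10^(-8.09)

(a) ≈ 1.618 (golden ratio); (b) |e_{n+1}| ≈ 3.153e-08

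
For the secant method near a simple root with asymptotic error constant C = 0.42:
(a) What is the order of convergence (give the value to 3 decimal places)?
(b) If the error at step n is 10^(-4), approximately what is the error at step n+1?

(a) Secant method has superlinear convergence with order φ = (1+√5)/2 ≈ 1.618.
    This means |e_{n+1}| ≈ C|e_n|^1.618.

(b) With |e_n| = 10^(-4) and C = 0.42:
    |e_{n+1}| ≈ 0.42 × (10^(-4))^1.618 = 0.42 × 10^(-6.47)

(a) ≈ 1.618 (golden ratio); (b) |e_{n+1}| ≈ 1.416e-07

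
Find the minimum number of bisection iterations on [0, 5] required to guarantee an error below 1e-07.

We need (b-a)/2^n ≤ 1e-07
(5 - 0)/2^n ≤ 1e-07
5/2^n ≤ 1e-07
2^n ≥ 50000000
n ≥ log₂(50000000) = 25.58
n ≥ 26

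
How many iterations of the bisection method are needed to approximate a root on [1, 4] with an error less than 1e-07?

We need (b-a)/2^n ≤ 1e-07
(4 - 1)/2^n ≤ 1e-07
3/2^n ≤ 1e-07
2^n ≥ 30000000
n ≥ log₂(30000000) = 24.84
n ≥ 25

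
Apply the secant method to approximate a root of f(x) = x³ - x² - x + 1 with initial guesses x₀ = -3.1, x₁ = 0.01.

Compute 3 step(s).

f(x) = x³ - x² - x + 1
x₀ = -3.1, x₁ = 0.01

Secant formula: x_{n+1} = x_n - f(x_n)(x_n - x_{n-1})/(f(x_n) - f(x_{n-1}))

Iteration 1:
  f(-3.100000) = -35.301000
  f(0.010000) = 0.989901
  x_2 = 0.010000 - 0.989901×(0.010000 - (-3.100000))/(0.989901 - (-35.301000))
       = -0.074831
Iteration 2:
  f(0.010000) = 0.989901
  f(-0.074831) = 1.068812
  x_3 = -0.074831 - 1.068812×(-0.074831 - 0.010000)/(1.068812 - 0.989901)
       = 1.074161
Iteration 3:
  f(-0.074831) = 1.068812
  f(1.074161) = 0.011407
  x_4 = 1.074161 - 0.011407×(1.074161 - (-0.074831))/(0.011407 - 1.068812)
       = 1.086556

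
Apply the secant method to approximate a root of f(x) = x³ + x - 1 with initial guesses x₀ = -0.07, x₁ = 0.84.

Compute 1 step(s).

f(x) = x³ + x - 1
x₀ = -0.07, x₁ = 0.84

Secant formula: x_{n+1} = x_n - f(x_n)(x_n - x_{n-1})/(f(x_n) - f(x_{n-1}))

Iteration 1:
  f(-0.070000) = -1.070343
  f(0.840000) = 0.432704
  x_2 = 0.840000 - 0.432704×(0.840000 - (-0.070000))/(0.432704 - (-1.070343))
       = 0.578025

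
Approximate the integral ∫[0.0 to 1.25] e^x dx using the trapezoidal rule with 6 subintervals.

f(x) = e^x
a = 0.0, b = 1.25, n = 6
h = (b - a)/n = 0.208333

Trapezoidal rule: (h/2)[f(x₀) + 2f(x₁) + 2f(x₂) + ... + f(xₙ)]

x_0 = 0.0000, f(x_0) = 1.000000, coefficient = 1
x_1 = 0.2083, f(x_1) = 1.231624, coefficient = 2
x_2 = 0.4167, f(x_2) = 1.516897, coefficient = 2
x_3 = 0.6250, f(x_3) = 1.868246, coefficient = 2
x_4 = 0.8333, f(x_4) = 2.300976, coefficient = 2
x_5 = 1.0417, f(x_5) = 2.833936, coefficient = 2
x_6 = 1.2500, f(x_6) = 3.490343, coefficient = 1

I ≈ (0.208333/2) × 23.993700 = 2.499344
Exact value: 2.490343
Error: 0.009001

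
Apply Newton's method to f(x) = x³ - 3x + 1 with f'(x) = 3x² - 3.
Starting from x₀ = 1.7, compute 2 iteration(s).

f(x) = x³ - 3x + 1
f'(x) = 3x² - 3
x₀ = 1.7

Newton-Raphson formula: x_{n+1} = x_n - f(x_n)/f'(x_n)

Iteration 1:
  f(1.700000) = 0.813000
  f'(1.700000) = 5.670000
  x_1 = 1.700000 - 0.813000/5.670000 = 1.556614
Iteration 2:
  f(1.556614) = 0.101906
  f'(1.556614) = 4.269139
  x_2 = 1.556614 - 0.101906/4.269139 = 1.532743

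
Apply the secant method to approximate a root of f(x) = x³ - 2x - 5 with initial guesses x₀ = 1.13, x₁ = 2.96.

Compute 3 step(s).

f(x) = x³ - 2x - 5
x₀ = 1.13, x₁ = 2.96

Secant formula: x_{n+1} = x_n - f(x_n)(x_n - x_{n-1})/(f(x_n) - f(x_{n-1}))

Iteration 1:
  f(1.130000) = -5.817103
  f(2.960000) = 15.014336
  x_2 = 2.960000 - 15.014336×(2.960000 - 1.130000)/(15.014336 - (-5.817103))
       = 1.641021
Iteration 2:
  f(2.960000) = 15.014336
  f(1.641021) = -3.862856
  x_3 = 1.641021 - (-3.862856)×(1.641021 - 2.960000)/(-3.862856 - 15.014336)
       = 1.910925
Iteration 3:
  f(1.641021) = -3.862856
  f(1.910925) = -1.843854
  x_4 = 1.910925 - (-1.843854)×(1.910925 - 1.641021)/(-1.843854 - (-3.862856))
       = 2.157414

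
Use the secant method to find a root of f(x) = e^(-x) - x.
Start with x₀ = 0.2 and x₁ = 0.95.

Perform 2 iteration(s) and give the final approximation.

f(x) = e^(-x) - x
x₀ = 0.2, x₁ = 0.95

Secant formula: x_{n+1} = x_n - f(x_n)(x_n - x_{n-1})/(f(x_n) - f(x_{n-1}))

Iteration 1:
  f(0.200000) = 0.618731
  f(0.950000) = -0.563259
  x_2 = 0.950000 - (-0.563259)×(0.950000 - 0.200000)/(-0.563259 - 0.618731)
       = 0.592599
Iteration 2:
  f(0.950000) = -0.563259
  f(0.592599) = -0.039711
  x_3 = 0.592599 - (-0.039711)×(0.592599 - 0.950000)/(-0.039711 - (-0.563259))
       = 0.565491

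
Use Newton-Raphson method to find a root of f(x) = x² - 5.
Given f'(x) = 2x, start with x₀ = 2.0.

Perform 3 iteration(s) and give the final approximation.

f(x) = x² - 5
f'(x) = 2x
x₀ = 2.0

Newton-Raphson formula: x_{n+1} = x_n - f(x_n)/f'(x_n)

Iteration 1:
  f(2.000000) = -1.000000
  f'(2.000000) = 4.000000
  x_1 = 2.000000 - (-1.000000)/4.000000 = 2.250000
Iteration 2:
  f(2.250000) = 0.062500
  f'(2.250000) = 4.500000
  x_2 = 2.250000 - 0.062500/4.500000 = 2.236111
Iteration 3:
  f(2.236111) = 0.000193
  f'(2.236111) = 4.472222
  x_3 = 2.236111 - 0.000193/4.472222 = 2.236068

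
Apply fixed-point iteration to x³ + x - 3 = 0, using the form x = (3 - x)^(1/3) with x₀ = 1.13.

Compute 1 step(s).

Equation: x³ + x - 3 = 0
Fixed-point form: x = (3 - x)^(1/3)
x₀ = 1.13

x_1 = g(1.130000) = 1.232009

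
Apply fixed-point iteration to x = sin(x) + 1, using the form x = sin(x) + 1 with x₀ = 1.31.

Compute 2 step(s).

Equation: x = sin(x) + 1
Fixed-point form: x = sin(x) + 1
x₀ = 1.31

x_1 = g(1.310000) = 1.966185
x_2 = g(1.966185) = 1.922847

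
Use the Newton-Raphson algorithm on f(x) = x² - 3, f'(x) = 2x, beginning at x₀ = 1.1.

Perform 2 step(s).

f(x) = x² - 3
f'(x) = 2x
x₀ = 1.1

Newton-Raphson formula: x_{n+1} = x_n - f(x_n)/f'(x_n)

Iteration 1:
  f(1.100000) = -1.790000
  f'(1.100000) = 2.200000
  x_1 = 1.100000 - (-1.790000)/2.200000 = 1.913636
Iteration 2:
  f(1.913636) = 0.662004
  f'(1.913636) = 3.827273
  x_2 = 1.913636 - 0.662004/3.827273 = 1.740666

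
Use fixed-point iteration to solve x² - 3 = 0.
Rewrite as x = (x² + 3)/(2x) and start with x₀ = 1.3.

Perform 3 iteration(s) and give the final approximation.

Equation: x² - 3 = 0
Fixed-point form: x = (x² + 3)/(2x)
x₀ = 1.3

x_1 = g(1.300000) = 1.803846
x_2 = g(1.803846) = 1.733480
x_3 = g(1.733480) = 1.732051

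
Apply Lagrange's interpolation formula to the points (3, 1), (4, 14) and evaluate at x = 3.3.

Lagrange interpolation formula:
P(x) = Σ yᵢ × Lᵢ(x)
where Lᵢ(x) = Π_{j≠i} (x - xⱼ)/(xᵢ - xⱼ)

L_0(3.3) = (3.3 - 4)/(3 - 4) = 0.700000
L_1(3.3) = (3.3 - 3)/(4 - 3) = 0.300000

P(3.3) = 1×L_0(3.3) + 14×L_1(3.3)
P(3.3) = 4.900000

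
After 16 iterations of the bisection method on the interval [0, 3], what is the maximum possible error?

Bisection error bound: |error| ≤ (b-a)/2^n
|error| ≤ (3 - 0)/2^16 = 3/2^16
|error| ≤ 0.0000457764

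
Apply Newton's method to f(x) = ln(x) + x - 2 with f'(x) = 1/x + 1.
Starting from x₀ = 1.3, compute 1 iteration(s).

f(x) = ln(x) + x - 2
f'(x) = 1/x + 1
x₀ = 1.3

Newton-Raphson formula: x_{n+1} = x_n - f(x_n)/f'(x_n)

Iteration 1:
  f(1.300000) = -0.437636
  f'(1.300000) = 1.769231
  x_1 = 1.300000 - (-0.437636)/1.769231 = 1.547359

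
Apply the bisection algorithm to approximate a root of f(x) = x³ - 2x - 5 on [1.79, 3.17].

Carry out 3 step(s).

f(x) = x³ - 2x - 5
Initial interval: [1.79, 3.17]

Iteration 1:
  c_1 = (1.790000 + 3.170000)/2 = 2.480000
  f(c_1) = f(2.480000) = 5.292992
  f(a) × f(c) < 0, new interval: [1.790000, 2.480000]
Iteration 2:
  c_2 = (1.790000 + 2.480000)/2 = 2.135000
  f(c_2) = f(2.135000) = 0.461810
  f(a) × f(c) < 0, new interval: [1.790000, 2.135000]
Iteration 3:
  c_3 = (1.790000 + 2.135000)/2 = 1.962500
  f(c_3) = f(1.962500) = -1.366615
  f(a) × f(c) ≥ 0, new interval: [1.962500, 2.135000]

After 3 iteration(s), the approximation is c_3 = 1.962500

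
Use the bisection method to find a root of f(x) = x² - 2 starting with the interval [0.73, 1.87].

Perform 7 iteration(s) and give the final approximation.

f(x) = x² - 2
Initial interval: [0.73, 1.87]

Iteration 1:
  c_1 = (0.730000 + 1.870000)/2 = 1.300000
  f(c_1) = f(1.300000) = -0.310000
  f(a) × f(c) ≥ 0, new interval: [1.300000, 1.870000]
Iteration 2:
  c_2 = (1.300000 + 1.870000)/2 = 1.585000
  f(c_2) = f(1.585000) = 0.512225
  f(a) × f(c) < 0, new interval: [1.300000, 1.585000]
Iteration 3:
  c_3 = (1.300000 + 1.585000)/2 = 1.442500
  f(c_3) = f(1.442500) = 0.080806
  f(a) × f(c) < 0, new interval: [1.300000, 1.442500]
Iteration 4:
  c_4 = (1.300000 + 1.442500)/2 = 1.371250
  f(c_4) = f(1.371250) = -0.119673
  f(a) × f(c) ≥ 0, new interval: [1.371250, 1.442500]
Iteration 5:
  c_5 = (1.371250 + 1.442500)/2 = 1.406875
  f(c_5) = f(1.406875) = -0.020703
  f(a) × f(c) ≥ 0, new interval: [1.406875, 1.442500]
Iteration 6:
  c_6 = (1.406875 + 1.442500)/2 = 1.424687
  f(c_6) = f(1.424687) = 0.029734
  f(a) × f(c) < 0, new interval: [1.406875, 1.424687]
Iteration 7:
  c_7 = (1.406875 + 1.424687)/2 = 1.415781
  f(c_7) = f(1.415781) = 0.004437
  f(a) × f(c) < 0, new interval: [1.406875, 1.415781]

After 7 iteration(s), the approximation is c_7 = 1.415781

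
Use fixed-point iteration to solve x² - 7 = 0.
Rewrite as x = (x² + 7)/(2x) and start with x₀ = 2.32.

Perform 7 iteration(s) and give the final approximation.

Equation: x² - 7 = 0
Fixed-point form: x = (x² + 7)/(2x)
x₀ = 2.32

x_1 = g(2.320000) = 2.668621
x_2 = g(2.668621) = 2.645849
x_3 = g(2.645849) = 2.645751
x_4 = g(2.645751) = 2.645751
x_5 = g(2.645751) = 2.645751
x_6 = g(2.645751) = 2.645751
x_7 = g(2.645751) = 2.645751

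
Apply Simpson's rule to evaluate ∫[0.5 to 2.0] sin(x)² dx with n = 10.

f(x) = sin(x)²
a = 0.5, b = 2.0, n = 10
h = (b - a)/n = 0.150000

Simpson's rule: (h/3)[f(x₀) + 4f(x₁) + 2f(x₂) + ... + f(xₙ)]

x_0 = 0.5000, f(x_0) = 0.229849, coefficient = 1
x_1 = 0.6500, f(x_1) = 0.366251, coefficient = 4
x_2 = 0.8000, f(x_2) = 0.514600, coefficient = 2
x_3 = 0.9500, f(x_3) = 0.661645, coefficient = 4
x_4 = 1.1000, f(x_4) = 0.794251, coefficient = 2
x_5 = 1.2500, f(x_5) = 0.900572, coefficient = 4
x_6 = 1.4000, f(x_6) = 0.971111, coefficient = 2
x_7 = 1.5500, f(x_7) = 0.999568, coefficient = 4
x_8 = 1.7000, f(x_8) = 0.983399, coefficient = 2
x_9 = 1.8500, f(x_9) = 0.924050, coefficient = 4
x_10 = 2.0000, f(x_10) = 0.826822, coefficient = 1

I ≈ (0.150000/3) × 22.991731 = 1.149587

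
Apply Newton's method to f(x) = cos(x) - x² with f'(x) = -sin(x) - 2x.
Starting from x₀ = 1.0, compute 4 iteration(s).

f(x) = cos(x) - x²
f'(x) = -sin(x) - 2x
x₀ = 1.0

Newton-Raphson formula: x_{n+1} = x_n - f(x_n)/f'(x_n)

Iteration 1:
  f(1.000000) = -0.459698
  f'(1.000000) = -2.841471
  x_1 = 1.000000 - (-0.459698)/(-2.841471) = 0.838218
Iteration 2:
  f(0.838218) = -0.033822
  f'(0.838218) = -2.419890
  x_2 = 0.838218 - (-0.033822)/(-2.419890) = 0.824242
Iteration 3:
  f(0.824242) = -0.000261
  f'(0.824242) = -2.382517
  x_3 = 0.824242 - (-0.000261)/(-2.382517) = 0.824132
Iteration 4:
  f(0.824132) = 0.000000
  f'(0.824132) = -2.382223
  x_4 = 0.824132 - 0.000000/(-2.382223) = 0.824132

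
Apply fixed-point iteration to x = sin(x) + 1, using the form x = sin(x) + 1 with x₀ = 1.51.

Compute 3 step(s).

Equation: x = sin(x) + 1
Fixed-point form: x = sin(x) + 1
x₀ = 1.51

x_1 = g(1.510000) = 1.998152
x_2 = g(1.998152) = 1.910065
x_3 = g(1.910065) = 1.942998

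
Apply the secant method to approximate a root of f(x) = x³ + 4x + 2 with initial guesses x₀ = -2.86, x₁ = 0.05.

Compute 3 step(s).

f(x) = x³ + 4x + 2
x₀ = -2.86, x₁ = 0.05

Secant formula: x_{n+1} = x_n - f(x_n)(x_n - x_{n-1})/(f(x_n) - f(x_{n-1}))

Iteration 1:
  f(-2.860000) = -32.833656
  f(0.050000) = 2.200125
  x_2 = 0.050000 - 2.200125×(0.050000 - (-2.860000))/(2.200125 - (-32.833656))
       = -0.132748
Iteration 2:
  f(0.050000) = 2.200125
  f(-0.132748) = 1.466668
  x_3 = -0.132748 - 1.466668×(-0.132748 - 0.050000)/(1.466668 - 2.200125)
       = -0.498183
Iteration 3:
  f(-0.132748) = 1.466668
  f(-0.498183) = -0.116375
  x_4 = -0.498183 - (-0.116375)×(-0.498183 - (-0.132748))/(-0.116375 - 1.466668)
       = -0.471319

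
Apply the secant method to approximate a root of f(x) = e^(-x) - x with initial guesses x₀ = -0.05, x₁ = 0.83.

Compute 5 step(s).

f(x) = e^(-x) - x
x₀ = -0.05, x₁ = 0.83

Secant formula: x_{n+1} = x_n - f(x_n)(x_n - x_{n-1})/(f(x_n) - f(x_{n-1}))

Iteration 1:
  f(-0.050000) = 1.101271
  f(0.830000) = -0.393951
  x_2 = 0.830000 - (-0.393951)×(0.830000 - (-0.050000))/(-0.393951 - 1.101271)
       = 0.598144
Iteration 2:
  f(0.830000) = -0.393951
  f(0.598144) = -0.048312
  x_3 = 0.598144 - (-0.048312)×(0.598144 - 0.830000)/(-0.048312 - (-0.393951))
       = 0.565735
Iteration 3:
  f(0.598144) = -0.048312
  f(0.565735) = 0.002207
  x_4 = 0.565735 - 0.002207×(0.565735 - 0.598144)/(0.002207 - (-0.048312))
       = 0.567151
Iteration 4:
  f(0.565735) = 0.002207
  f(0.567151) = -0.000012
  x_5 = 0.567151 - (-0.000012)×(0.567151 - 0.565735)/(-0.000012 - 0.002207)
       = 0.567143
Iteration 5:
  f(0.567151) = -0.000012
  f(0.567143) = 0.000000
  x_6 = 0.567143 - 0.000000×(0.567143 - 0.567151)/(0.000000 - (-0.000012))
       = 0.567143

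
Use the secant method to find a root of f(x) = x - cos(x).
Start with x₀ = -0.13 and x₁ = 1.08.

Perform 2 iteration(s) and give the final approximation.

f(x) = x - cos(x)
x₀ = -0.13, x₁ = 1.08

Secant formula: x_{n+1} = x_n - f(x_n)(x_n - x_{n-1})/(f(x_n) - f(x_{n-1}))

Iteration 1:
  f(-0.130000) = -1.121562
  f(1.080000) = 0.608672
  x_2 = 1.080000 - 0.608672×(1.080000 - (-0.130000))/(0.608672 - (-1.121562))
       = 0.654339
Iteration 2:
  f(1.080000) = 0.608672
  f(0.654339) = -0.139111
  x_3 = 0.654339 - (-0.139111)×(0.654339 - 1.080000)/(-0.139111 - 0.608672)
       = 0.733525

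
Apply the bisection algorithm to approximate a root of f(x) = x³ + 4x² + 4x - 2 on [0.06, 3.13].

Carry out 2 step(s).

f(x) = x³ + 4x² + 4x - 2
Initial interval: [0.06, 3.13]

Iteration 1:
  c_1 = (0.060000 + 3.130000)/2 = 1.595000
  f(c_1) = f(1.595000) = 18.613820
  f(a) × f(c) < 0, new interval: [0.060000, 1.595000]
Iteration 2:
  c_2 = (0.060000 + 1.595000)/2 = 0.827500
  f(c_2) = f(0.827500) = 4.615661
  f(a) × f(c) < 0, new interval: [0.060000, 0.827500]

After 2 iteration(s), the approximation is c_2 = 0.827500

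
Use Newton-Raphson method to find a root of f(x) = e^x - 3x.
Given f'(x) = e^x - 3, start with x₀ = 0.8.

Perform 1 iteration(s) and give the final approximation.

f(x) = e^x - 3x
f'(x) = e^x - 3
x₀ = 0.8

Newton-Raphson formula: x_{n+1} = x_n - f(x_n)/f'(x_n)

Iteration 1:
  f(0.800000) = -0.174459
  f'(0.800000) = -0.774459
  x_1 = 0.800000 - (-0.174459)/(-0.774459) = 0.574734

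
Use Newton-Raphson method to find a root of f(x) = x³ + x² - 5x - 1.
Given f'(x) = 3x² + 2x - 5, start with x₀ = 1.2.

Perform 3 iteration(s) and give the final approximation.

f(x) = x³ + x² - 5x - 1
f'(x) = 3x² + 2x - 5
x₀ = 1.2

Newton-Raphson formula: x_{n+1} = x_n - f(x_n)/f'(x_n)

Iteration 1:
  f(1.200000) = -3.832000
  f'(1.200000) = 1.720000
  x_1 = 1.200000 - (-3.832000)/1.720000 = 3.427907
Iteration 2:
  f(3.427907) = 33.890791
  f'(3.427907) = 37.107453
  x_2 = 3.427907 - 33.890791/37.107453 = 2.514592
Iteration 3:
  f(2.514592) = 8.650414
  f'(2.514592) = 18.998703
  x_3 = 2.514592 - 8.650414/18.998703 = 2.059276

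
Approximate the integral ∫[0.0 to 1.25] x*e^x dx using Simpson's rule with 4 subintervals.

f(x) = x*e^x
a = 0.0, b = 1.25, n = 4
h = (b - a)/n = 0.312500

Simpson's rule: (h/3)[f(x₀) + 4f(x₁) + 2f(x₂) + ... + f(xₙ)]

x_0 = 0.0000, f(x_0) = 0.000000, coefficient = 1
x_1 = 0.3125, f(x_1) = 0.427137, coefficient = 4
x_2 = 0.6250, f(x_2) = 1.167654, coefficient = 2
x_3 = 0.9375, f(x_3) = 2.393990, coefficient = 4
x_4 = 1.2500, f(x_4) = 4.362929, coefficient = 1

I ≈ (0.312500/3) × 17.982744 = 1.873203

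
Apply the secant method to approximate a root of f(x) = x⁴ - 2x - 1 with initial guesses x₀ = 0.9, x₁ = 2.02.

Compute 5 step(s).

f(x) = x⁴ - 2x - 1
x₀ = 0.9, x₁ = 2.02

Secant formula: x_{n+1} = x_n - f(x_n)(x_n - x_{n-1})/(f(x_n) - f(x_{n-1}))

Iteration 1:
  f(0.900000) = -2.143900
  f(2.020000) = 11.609664
  x_2 = 2.020000 - 11.609664×(2.020000 - 0.900000)/(11.609664 - (-2.143900))
       = 1.074585
Iteration 2:
  f(2.020000) = 11.609664
  f(1.074585) = -1.815761
  x_3 = 1.074585 - (-1.815761)×(1.074585 - 2.020000)/(-1.815761 - 11.609664)
       = 1.202451
Iteration 3:
  f(1.074585) = -1.815761
  f(1.202451) = -1.314311
  x_4 = 1.202451 - (-1.314311)×(1.202451 - 1.074585)/(-1.314311 - (-1.815761))
       = 1.537588
Iteration 4:
  f(1.202451) = -1.314311
  f(1.537588) = 1.514157
  x_5 = 1.537588 - 1.514157×(1.537588 - 1.202451)/(1.514157 - (-1.314311))
       = 1.358180
Iteration 5:
  f(1.537588) = 1.514157
  f(1.358180) = -0.313618
  x_6 = 1.358180 - (-0.313618)×(1.358180 - 1.537588)/(-0.313618 - 1.514157)
       = 1.388963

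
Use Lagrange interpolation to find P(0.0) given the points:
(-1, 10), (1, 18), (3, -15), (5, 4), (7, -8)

Lagrange interpolation formula:
P(x) = Σ yᵢ × Lᵢ(x)
where Lᵢ(x) = Π_{j≠i} (x - xⱼ)/(xᵢ - xⱼ)

L_0(0.0) = (0.0 - 1)/(-1 - 1) × (0.0 - 3)/(-1 - 3) × (0.0 - 5)/(-1 - 5) × (0.0 - 7)/(-1 - 7) = 0.273438
L_1(0.0) = (0.0 - (-1))/(1 - (-1)) × (0.0 - 3)/(1 - 3) × (0.0 - 5)/(1 - 5) × (0.0 - 7)/(1 - 7) = 1.093750
L_2(0.0) = (0.0 - (-1))/(3 - (-1)) × (0.0 - 1)/(3 - 1) × (0.0 - 5)/(3 - 5) × (0.0 - 7)/(3 - 7) = -0.546875
L_3(0.0) = (0.0 - (-1))/(5 - (-1)) × (0.0 - 1)/(5 - 1) × (0.0 - 3)/(5 - 3) × (0.0 - 7)/(5 - 7) = 0.218750
L_4(0.0) = (0.0 - (-1))/(7 - (-1)) × (0.0 - 1)/(7 - 1) × (0.0 - 3)/(7 - 3) × (0.0 - 5)/(7 - 5) = -0.039062

P(0.0) = 10×L_0(0.0) + 18×L_1(0.0) + (-15)×L_2(0.0) + 4×L_3(0.0) + (-8)×L_4(0.0)
P(0.0) = 31.812500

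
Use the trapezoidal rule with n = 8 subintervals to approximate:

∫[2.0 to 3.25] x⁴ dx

f(x) = x⁴
a = 2.0, b = 3.25, n = 8
h = (b - a)/n = 0.156250

Trapezoidal rule: (h/2)[f(x₀) + 2f(x₁) + 2f(x₂) + ... + f(xₙ)]

x_0 = 2.0000, f(x_0) = 16.000000, coefficient = 1
x_1 = 2.1562, f(x_1) = 21.617051, coefficient = 2
x_2 = 2.3125, f(x_2) = 28.597427, coefficient = 2
x_3 = 2.4688, f(x_3) = 37.145692, coefficient = 2
x_4 = 2.6250, f(x_4) = 47.480713, coefficient = 2
x_5 = 2.7812, f(x_5) = 59.835664, coefficient = 2
x_6 = 2.9375, f(x_6) = 74.458023, coefficient = 2
x_7 = 3.0938, f(x_7) = 91.609574, coefficient = 2
x_8 = 3.2500, f(x_8) = 111.566406, coefficient = 1

I ≈ (0.156250/2) × 849.054695 = 66.332398
Exact value: 66.118164
Error: 0.214234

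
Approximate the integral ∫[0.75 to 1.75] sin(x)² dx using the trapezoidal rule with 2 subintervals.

f(x) = sin(x)²
a = 0.75, b = 1.75, n = 2
h = (b - a)/n = 0.500000

Trapezoidal rule: (h/2)[f(x₀) + 2f(x₁) + 2f(x₂) + ... + f(xₙ)]

x_0 = 0.7500, f(x_0) = 0.464631, coefficient = 1
x_1 = 1.2500, f(x_1) = 0.900572, coefficient = 2
x_2 = 1.7500, f(x_2) = 0.968228, coefficient = 1

I ≈ (0.500000/2) × 3.234003 = 0.808501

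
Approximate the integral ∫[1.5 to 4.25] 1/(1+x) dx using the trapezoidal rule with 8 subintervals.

f(x) = 1/(1+x)
a = 1.5, b = 4.25, n = 8
h = (b - a)/n = 0.343750

Trapezoidal rule: (h/2)[f(x₀) + 2f(x₁) + 2f(x₂) + ... + f(xₙ)]

x_0 = 1.5000, f(x_0) = 0.400000, coefficient = 1
x_1 = 1.8438, f(x_1) = 0.351648, coefficient = 2
x_2 = 2.1875, f(x_2) = 0.313725, coefficient = 2
x_3 = 2.5312, f(x_3) = 0.283186, coefficient = 2
x_4 = 2.8750, f(x_4) = 0.258065, coefficient = 2
x_5 = 3.2188, f(x_5) = 0.237037, coefficient = 2
x_6 = 3.5625, f(x_6) = 0.219178, coefficient = 2
x_7 = 3.9062, f(x_7) = 0.203822, coefficient = 2
x_8 = 4.2500, f(x_8) = 0.190476, coefficient = 1

I ≈ (0.343750/2) × 4.323798 = 0.743153
Exact value: 0.741937
Error: 0.001215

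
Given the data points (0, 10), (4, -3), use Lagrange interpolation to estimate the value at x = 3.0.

Lagrange interpolation formula:
P(x) = Σ yᵢ × Lᵢ(x)
where Lᵢ(x) = Π_{j≠i} (x - xⱼ)/(xᵢ - xⱼ)

L_0(3.0) = (3.0 - 4)/(0 - 4) = 0.250000
L_1(3.0) = (3.0 - 0)/(4 - 0) = 0.750000

P(3.0) = 10×L_0(3.0) + (-3)×L_1(3.0)
P(3.0) = 0.250000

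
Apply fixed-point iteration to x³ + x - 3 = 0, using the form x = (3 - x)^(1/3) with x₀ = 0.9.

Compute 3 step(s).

Equation: x³ + x - 3 = 0
Fixed-point form: x = (3 - x)^(1/3)
x₀ = 0.9

x_1 = g(0.900000) = 1.280579
x_2 = g(1.280579) = 1.198011
x_3 = g(1.198011) = 1.216888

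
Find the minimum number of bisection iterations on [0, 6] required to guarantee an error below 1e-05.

We need (b-a)/2^n ≤ 1e-05
(6 - 0)/2^n ≤ 1e-05
6/2^n ≤ 1e-05
2^n ≥ 600000
n ≥ log₂(600000) = 19.19
n ≥ 20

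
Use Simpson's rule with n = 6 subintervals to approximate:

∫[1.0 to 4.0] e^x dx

f(x) = e^x
a = 1.0, b = 4.0, n = 6
h = (b - a)/n = 0.500000

Simpson's rule: (h/3)[f(x₀) + 4f(x₁) + 2f(x₂) + ... + f(xₙ)]

x_0 = 1.0000, f(x_0) = 2.718282, coefficient = 1
x_1 = 1.5000, f(x_1) = 4.481689, coefficient = 4
x_2 = 2.0000, f(x_2) = 7.389056, coefficient = 2
x_3 = 2.5000, f(x_3) = 12.182494, coefficient = 4
x_4 = 3.0000, f(x_4) = 20.085537, coefficient = 2
x_5 = 3.5000, f(x_5) = 33.115452, coefficient = 4
x_6 = 4.0000, f(x_6) = 54.598150, coefficient = 1

I ≈ (0.500000/3) × 311.384158 = 51.897360
Exact value: 51.879868
Error: 0.017491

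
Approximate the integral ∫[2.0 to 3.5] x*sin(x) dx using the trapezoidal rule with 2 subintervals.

f(x) = x*sin(x)
a = 2.0, b = 3.5, n = 2
h = (b - a)/n = 0.750000

Trapezoidal rule: (h/2)[f(x₀) + 2f(x₁) + 2f(x₂) + ... + f(xₙ)]

x_0 = 2.0000, f(x_0) = 1.818595, coefficient = 1
x_1 = 2.7500, f(x_1) = 1.049568, coefficient = 2
x_2 = 3.5000, f(x_2) = -1.227741, coefficient = 1

I ≈ (0.750000/2) × 2.689989 = 1.008746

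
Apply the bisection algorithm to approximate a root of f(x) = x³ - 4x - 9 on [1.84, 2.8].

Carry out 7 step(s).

f(x) = x³ - 4x - 9
Initial interval: [1.84, 2.8]

Iteration 1:
  c_1 = (1.840000 + 2.800000)/2 = 2.320000
  f(c_1) = f(2.320000) = -5.792832
  f(a) × f(c) ≥ 0, new interval: [2.320000, 2.800000]
Iteration 2:
  c_2 = (2.320000 + 2.800000)/2 = 2.560000
  f(c_2) = f(2.560000) = -2.462784
  f(a) × f(c) ≥ 0, new interval: [2.560000, 2.800000]
Iteration 3:
  c_3 = (2.560000 + 2.800000)/2 = 2.680000
  f(c_3) = f(2.680000) = -0.471168
  f(a) × f(c) ≥ 0, new interval: [2.680000, 2.800000]
Iteration 4:
  c_4 = (2.680000 + 2.800000)/2 = 2.740000
  f(c_4) = f(2.740000) = 0.610824
  f(a) × f(c) < 0, new interval: [2.680000, 2.740000]
Iteration 5:
  c_5 = (2.680000 + 2.740000)/2 = 2.710000
  f(c_5) = f(2.710000) = 0.062511
  f(a) × f(c) < 0, new interval: [2.680000, 2.710000]
Iteration 6:
  c_6 = (2.680000 + 2.710000)/2 = 2.695000
  f(c_6) = f(2.695000) = -0.206148
  f(a) × f(c) ≥ 0, new interval: [2.695000, 2.710000]
Iteration 7:
  c_7 = (2.695000 + 2.710000)/2 = 2.702500
  f(c_7) = f(2.702500) = -0.072274
  f(a) × f(c) ≥ 0, new interval: [2.702500, 2.710000]

After 7 iteration(s), the approximation is c_7 = 2.702500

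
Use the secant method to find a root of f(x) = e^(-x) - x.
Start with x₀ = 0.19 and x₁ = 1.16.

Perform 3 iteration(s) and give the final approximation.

f(x) = e^(-x) - x
x₀ = 0.19, x₁ = 1.16

Secant formula: x_{n+1} = x_n - f(x_n)(x_n - x_{n-1})/(f(x_n) - f(x_{n-1}))

Iteration 1:
  f(0.190000) = 0.636959
  f(1.160000) = -0.846514
  x_2 = 1.160000 - (-0.846514)×(1.160000 - 0.190000)/(-0.846514 - 0.636959)
       = 0.606489
Iteration 2:
  f(1.160000) = -0.846514
  f(0.606489) = -0.061227
  x_3 = 0.606489 - (-0.061227)×(0.606489 - 1.160000)/(-0.061227 - (-0.846514))
       = 0.563333
Iteration 3:
  f(0.606489) = -0.061227
  f(0.563333) = 0.005975
  x_4 = 0.563333 - 0.005975×(0.563333 - 0.606489)/(0.005975 - (-0.061227))
       = 0.567170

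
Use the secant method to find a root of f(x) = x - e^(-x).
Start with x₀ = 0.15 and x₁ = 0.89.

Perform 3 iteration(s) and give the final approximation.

f(x) = x - e^(-x)
x₀ = 0.15, x₁ = 0.89

Secant formula: x_{n+1} = x_n - f(x_n)(x_n - x_{n-1})/(f(x_n) - f(x_{n-1}))

Iteration 1:
  f(0.150000) = -0.710708
  f(0.890000) = 0.479344
  x_2 = 0.890000 - 0.479344×(0.890000 - 0.150000)/(0.479344 - (-0.710708))
       = 0.591933
Iteration 2:
  f(0.890000) = 0.479344
  f(0.591933) = 0.038677
  x_3 = 0.591933 - 0.038677×(0.591933 - 0.890000)/(0.038677 - 0.479344)
       = 0.565772
Iteration 3:
  f(0.591933) = 0.038677
  f(0.565772) = -0.002149
  x_4 = 0.565772 - (-0.002149)×(0.565772 - 0.591933)/(-0.002149 - 0.038677)
       = 0.567149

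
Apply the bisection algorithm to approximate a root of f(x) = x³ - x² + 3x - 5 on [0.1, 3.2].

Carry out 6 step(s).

f(x) = x³ - x² + 3x - 5
Initial interval: [0.1, 3.2]

Iteration 1:
  c_1 = (0.100000 + 3.200000)/2 = 1.650000
  f(c_1) = f(1.650000) = 1.719625
  f(a) × f(c) < 0, new interval: [0.100000, 1.650000]
Iteration 2:
  c_2 = (0.100000 + 1.650000)/2 = 0.875000
  f(c_2) = f(0.875000) = -2.470703
  f(a) × f(c) ≥ 0, new interval: [0.875000, 1.650000]
Iteration 3:
  c_3 = (0.875000 + 1.650000)/2 = 1.262500
  f(c_3) = f(1.262500) = -0.794100
  f(a) × f(c) ≥ 0, new interval: [1.262500, 1.650000]
Iteration 4:
  c_4 = (1.262500 + 1.650000)/2 = 1.456250
  f(c_4) = f(1.456250) = 0.336303
  f(a) × f(c) < 0, new interval: [1.262500, 1.456250]
Iteration 5:
  c_5 = (1.262500 + 1.456250)/2 = 1.359375
  f(c_5) = f(1.359375) = -0.257786
  f(a) × f(c) ≥ 0, new interval: [1.359375, 1.456250]
Iteration 6:
  c_6 = (1.359375 + 1.456250)/2 = 1.407813
  f(c_6) = f(1.407813) = 0.031696
  f(a) × f(c) < 0, new interval: [1.359375, 1.407813]

After 6 iteration(s), the approximation is c_6 = 1.407813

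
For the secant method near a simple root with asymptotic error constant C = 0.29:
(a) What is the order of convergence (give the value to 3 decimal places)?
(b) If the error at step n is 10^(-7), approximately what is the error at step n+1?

(a) Secant method has superlinear convergence with order φ = (1+√5)/2 ≈ 1.618.
    This means |e_{n+1}| ≈ C|e_n|^1.618.

(b) With |e_n| = 10^(-7) and C = 0.29:
    |e_{n+1}| ≈ 0.29 × (10^(-7))^1.618 = 0.29 × 10^(-11.33)

(a) ≈ 1.618 (golden ratio); (b) |e_{n+1}| ≈ 1.368e-12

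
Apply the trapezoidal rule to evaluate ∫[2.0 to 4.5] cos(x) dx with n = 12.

f(x) = cos(x)
a = 2.0, b = 4.5, n = 12
h = (b - a)/n = 0.208333

Trapezoidal rule: (h/2)[f(x₀) + 2f(x₁) + 2f(x₂) + ... + f(xₙ)]

x_0 = 2.0000, f(x_0) = -0.416147, coefficient = 1
x_1 = 2.2083, f(x_1) = -0.595218, coefficient = 2
x_2 = 2.4167, f(x_2) = -0.748549, coefficient = 2
x_3 = 2.6250, f(x_3) = -0.869507, coefficient = 2
x_4 = 2.8333, f(x_4) = -0.952863, coefficient = 2
x_5 = 3.0417, f(x_5) = -0.995012, coefficient = 2
x_6 = 3.2500, f(x_6) = -0.994130, coefficient = 2
x_7 = 3.4583, f(x_7) = -0.950256, coefficient = 2
x_8 = 3.6667, f(x_8) = -0.865287, coefficient = 2
x_9 = 3.8750, f(x_9) = -0.742898, coefficient = 2
x_10 = 4.0833, f(x_10) = -0.588381, coefficient = 2
x_11 = 4.2917, f(x_11) = -0.408420, coefficient = 2
x_12 = 4.5000, f(x_12) = -0.210796, coefficient = 1

I ≈ (0.208333/2) × -18.047982 = -1.879998
Exact value: -1.886828
Error: 0.006829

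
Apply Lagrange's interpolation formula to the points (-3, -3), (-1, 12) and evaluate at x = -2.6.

Lagrange interpolation formula:
P(x) = Σ yᵢ × Lᵢ(x)
where Lᵢ(x) = Π_{j≠i} (x - xⱼ)/(xᵢ - xⱼ)

L_0(-2.6) = (-2.6 - (-1))/(-3 - (-1)) = 0.800000
L_1(-2.6) = (-2.6 - (-3))/(-1 - (-3)) = 0.200000

P(-2.6) = (-3)×L_0(-2.6) + 12×L_1(-2.6)
P(-2.6) = 0.000000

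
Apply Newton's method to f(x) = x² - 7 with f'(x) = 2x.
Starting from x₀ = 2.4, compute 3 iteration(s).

f(x) = x² - 7
f'(x) = 2x
x₀ = 2.4

Newton-Raphson formula: x_{n+1} = x_n - f(x_n)/f'(x_n)

Iteration 1:
  f(2.400000) = -1.240000
  f'(2.400000) = 4.800000
  x_1 = 2.400000 - (-1.240000)/4.800000 = 2.658333
Iteration 2:
  f(2.658333) = 0.066736
  f'(2.658333) = 5.316667
  x_2 = 2.658333 - 0.066736/5.316667 = 2.645781
Iteration 3:
  f(2.645781) = 0.000158
  f'(2.645781) = 5.291562
  x_3 = 2.645781 - 0.000158/5.291562 = 2.645751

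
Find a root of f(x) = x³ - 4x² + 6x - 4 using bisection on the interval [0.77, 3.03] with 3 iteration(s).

f(x) = x³ - 4x² + 6x - 4
Initial interval: [0.77, 3.03]

Iteration 1:
  c_1 = (0.770000 + 3.030000)/2 = 1.900000
  f(c_1) = f(1.900000) = -0.181000
  f(a) × f(c) ≥ 0, new interval: [1.900000, 3.030000]
Iteration 2:
  c_2 = (1.900000 + 3.030000)/2 = 2.465000
  f(c_2) = f(2.465000) = 1.462995
  f(a) × f(c) < 0, new interval: [1.900000, 2.465000]
Iteration 3:
  c_3 = (1.900000 + 2.465000)/2 = 2.182500
  f(c_3) = f(2.182500) = 0.437691
  f(a) × f(c) < 0, new interval: [1.900000, 2.182500]

After 3 iteration(s), the approximation is c_3 = 2.182500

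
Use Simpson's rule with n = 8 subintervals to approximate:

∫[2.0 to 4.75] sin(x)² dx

f(x) = sin(x)²
a = 2.0, b = 4.75, n = 8
h = (b - a)/n = 0.343750

Simpson's rule: (h/3)[f(x₀) + 4f(x₁) + 2f(x₂) + ... + f(xₙ)]

x_0 = 2.0000, f(x_0) = 0.826822, coefficient = 1
x_1 = 2.3438, f(x_1) = 0.512443, coefficient = 4
x_2 = 2.6875, f(x_2) = 0.192411, coefficient = 2
x_3 = 3.0312, f(x_3) = 0.012126, coefficient = 4
x_4 = 3.3750, f(x_4) = 0.053497, coefficient = 2
x_5 = 3.7188, f(x_5) = 0.297727, coefficient = 4
x_6 = 4.0625, f(x_6) = 0.633856, coefficient = 2
x_7 = 4.4062, f(x_7) = 0.909170, coefficient = 4
x_8 = 4.7500, f(x_8) = 0.998586, coefficient = 1

I ≈ (0.343750/3) × 10.510805 = 1.204363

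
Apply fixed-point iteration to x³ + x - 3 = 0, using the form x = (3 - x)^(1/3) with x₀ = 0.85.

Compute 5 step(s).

Equation: x³ + x - 3 = 0
Fixed-point form: x = (3 - x)^(1/3)
x₀ = 0.85

x_1 = g(0.850000) = 1.290663
x_2 = g(1.290663) = 1.195664
x_3 = g(1.195664) = 1.217416
x_4 = g(1.217416) = 1.212504
x_5 = g(1.212504) = 1.213617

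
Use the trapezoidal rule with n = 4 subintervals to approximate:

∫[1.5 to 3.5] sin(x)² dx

f(x) = sin(x)²
a = 1.5, b = 3.5, n = 4
h = (b - a)/n = 0.500000

Trapezoidal rule: (h/2)[f(x₀) + 2f(x₁) + 2f(x₂) + ... + f(xₙ)]

x_0 = 1.5000, f(x_0) = 0.994996, coefficient = 1
x_1 = 2.0000, f(x_1) = 0.826822, coefficient = 2
x_2 = 2.5000, f(x_2) = 0.358169, coefficient = 2
x_3 = 3.0000, f(x_3) = 0.019915, coefficient = 2
x_4 = 3.5000, f(x_4) = 0.123049, coefficient = 1

I ≈ (0.500000/2) × 3.527856 = 0.881964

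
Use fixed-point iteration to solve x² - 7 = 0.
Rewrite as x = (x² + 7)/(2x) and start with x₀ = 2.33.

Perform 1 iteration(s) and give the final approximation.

Equation: x² - 7 = 0
Fixed-point form: x = (x² + 7)/(2x)
x₀ = 2.33

x_1 = g(2.330000) = 2.667146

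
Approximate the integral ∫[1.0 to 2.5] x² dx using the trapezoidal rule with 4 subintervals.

f(x) = x²
a = 1.0, b = 2.5, n = 4
h = (b - a)/n = 0.375000

Trapezoidal rule: (h/2)[f(x₀) + 2f(x₁) + 2f(x₂) + ... + f(xₙ)]

x_0 = 1.0000, f(x_0) = 1.000000, coefficient = 1
x_1 = 1.3750, f(x_1) = 1.890625, coefficient = 2
x_2 = 1.7500, f(x_2) = 3.062500, coefficient = 2
x_3 = 2.1250, f(x_3) = 4.515625, coefficient = 2
x_4 = 2.5000, f(x_4) = 6.250000, coefficient = 1

I ≈ (0.375000/2) × 26.187500 = 4.910156
Exact value: 4.875000
Error: 0.035156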